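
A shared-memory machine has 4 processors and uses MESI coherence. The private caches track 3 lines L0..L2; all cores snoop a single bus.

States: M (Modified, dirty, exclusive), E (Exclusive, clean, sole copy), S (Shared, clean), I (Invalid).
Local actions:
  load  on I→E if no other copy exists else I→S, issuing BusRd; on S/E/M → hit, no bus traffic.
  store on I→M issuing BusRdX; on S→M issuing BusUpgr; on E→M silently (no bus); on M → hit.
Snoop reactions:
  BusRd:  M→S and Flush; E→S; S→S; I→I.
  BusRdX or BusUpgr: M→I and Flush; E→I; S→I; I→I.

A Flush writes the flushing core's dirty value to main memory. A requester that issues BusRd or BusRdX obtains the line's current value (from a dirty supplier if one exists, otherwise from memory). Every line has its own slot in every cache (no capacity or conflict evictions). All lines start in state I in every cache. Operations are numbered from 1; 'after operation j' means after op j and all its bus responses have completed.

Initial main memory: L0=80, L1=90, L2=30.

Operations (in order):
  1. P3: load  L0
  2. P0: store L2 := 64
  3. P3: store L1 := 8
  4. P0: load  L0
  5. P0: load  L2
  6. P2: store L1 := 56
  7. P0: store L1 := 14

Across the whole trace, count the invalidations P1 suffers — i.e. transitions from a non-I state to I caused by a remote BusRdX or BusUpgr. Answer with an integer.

[1] P3: load  L0 | P0:I, P1:I, P2:I, P3:E(80) | bus: BusRd
[2] P0: store L2 := 64 | P0:M(64), P1:I, P2:I, P3:I | bus: BusRdX
[3] P3: store L1 := 8 | P0:I, P1:I, P2:I, P3:M(8) | bus: BusRdX
[4] P0: load  L0 | P0:S(80), P1:I, P2:I, P3:S(80) | bus: BusRd
[5] P0: load  L2 | P0:M(64), P1:I, P2:I, P3:I | bus: none
[6] P2: store L1 := 56 | P0:I, P1:I, P2:M(56), P3:I | bus: BusRdX,Flush
[7] P0: store L1 := 14 | P0:M(14), P1:I, P2:I, P3:I | bus: BusRdX,Flush

invalidations = 0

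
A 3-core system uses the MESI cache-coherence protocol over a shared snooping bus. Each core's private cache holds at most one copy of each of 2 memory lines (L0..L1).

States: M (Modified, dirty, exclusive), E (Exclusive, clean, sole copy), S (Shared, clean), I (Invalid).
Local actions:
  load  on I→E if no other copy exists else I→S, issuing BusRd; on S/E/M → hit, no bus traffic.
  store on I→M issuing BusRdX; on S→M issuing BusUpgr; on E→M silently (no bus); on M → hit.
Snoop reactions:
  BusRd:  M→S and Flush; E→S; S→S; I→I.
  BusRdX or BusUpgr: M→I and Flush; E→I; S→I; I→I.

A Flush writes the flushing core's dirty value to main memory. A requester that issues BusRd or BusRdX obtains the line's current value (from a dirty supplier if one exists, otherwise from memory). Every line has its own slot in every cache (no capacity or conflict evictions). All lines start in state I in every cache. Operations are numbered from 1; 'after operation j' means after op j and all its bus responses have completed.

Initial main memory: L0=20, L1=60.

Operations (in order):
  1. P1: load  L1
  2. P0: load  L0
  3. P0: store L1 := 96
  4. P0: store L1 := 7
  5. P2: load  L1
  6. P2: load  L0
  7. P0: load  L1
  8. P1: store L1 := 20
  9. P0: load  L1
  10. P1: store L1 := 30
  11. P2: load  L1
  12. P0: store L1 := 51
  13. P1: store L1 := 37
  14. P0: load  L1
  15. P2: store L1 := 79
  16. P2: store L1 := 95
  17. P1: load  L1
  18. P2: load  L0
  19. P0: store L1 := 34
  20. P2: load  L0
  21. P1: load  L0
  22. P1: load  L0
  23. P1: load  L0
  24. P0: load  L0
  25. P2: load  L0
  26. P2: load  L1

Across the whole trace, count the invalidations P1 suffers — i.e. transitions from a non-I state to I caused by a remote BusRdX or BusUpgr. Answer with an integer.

invalidations = 4

1. P1: load  L1  bus=[BusRd]  L1: P0=I P1=E P2=I  mem[L1]=60
2. P0: load  L0  bus=[BusRd]  L0: P0=E P1=I P2=I  mem[L0]=20
3. P0: store L1 := 96  bus=[BusRdX]  L1: P0=M P1=I P2=I  mem[L1]=60
4. P0: store L1 := 7  bus=[-]  L1: P0=M P1=I P2=I  mem[L1]=60
5. P2: load  L1  bus=[BusRd,Flush]  L1: P0=S P1=I P2=S  mem[L1]=7
6. P2: load  L0  bus=[BusRd]  L0: P0=S P1=I P2=S  mem[L0]=20
7. P0: load  L1  bus=[-]  L1: P0=S P1=I P2=S  mem[L1]=7
8. P1: store L1 := 20  bus=[BusRdX]  L1: P0=I P1=M P2=I  mem[L1]=7
9. P0: load  L1  bus=[BusRd,Flush]  L1: P0=S P1=S P2=I  mem[L1]=20
10. P1: store L1 := 30  bus=[BusUpgr]  L1: P0=I P1=M P2=I  mem[L1]=20
11. P2: load  L1  bus=[BusRd,Flush]  L1: P0=I P1=S P2=S  mem[L1]=30
12. P0: store L1 := 51  bus=[BusRdX]  L1: P0=M P1=I P2=I  mem[L1]=30
13. P1: store L1 := 37  bus=[BusRdX,Flush]  L1: P0=I P1=M P2=I  mem[L1]=51
14. P0: load  L1  bus=[BusRd,Flush]  L1: P0=S P1=S P2=I  mem[L1]=37
15. P2: store L1 := 79  bus=[BusRdX]  L1: P0=I P1=I P2=M  mem[L1]=37
16. P2: store L1 := 95  bus=[-]  L1: P0=I P1=I P2=M  mem[L1]=37
17. P1: load  L1  bus=[BusRd,Flush]  L1: P0=I P1=S P2=S  mem[L1]=95
18. P2: load  L0  bus=[-]  L0: P0=S P1=I P2=S  mem[L0]=20
19. P0: store L1 := 34  bus=[BusRdX]  L1: P0=M P1=I P2=I  mem[L1]=95
20. P2: load  L0  bus=[-]  L0: P0=S P1=I P2=S  mem[L0]=20
21. P1: load  L0  bus=[BusRd]  L0: P0=S P1=S P2=S  mem[L0]=20
22. P1: load  L0  bus=[-]  L0: P0=S P1=S P2=S  mem[L0]=20
23. P1: load  L0  bus=[-]  L0: P0=S P1=S P2=S  mem[L0]=20
24. P0: load  L0  bus=[-]  L0: P0=S P1=S P2=S  mem[L0]=20
25. P2: load  L0  bus=[-]  L0: P0=S P1=S P2=S  mem[L0]=20
26. P2: load  L1  bus=[BusRd,Flush]  L1: P0=S P1=I P2=S  mem[L1]=34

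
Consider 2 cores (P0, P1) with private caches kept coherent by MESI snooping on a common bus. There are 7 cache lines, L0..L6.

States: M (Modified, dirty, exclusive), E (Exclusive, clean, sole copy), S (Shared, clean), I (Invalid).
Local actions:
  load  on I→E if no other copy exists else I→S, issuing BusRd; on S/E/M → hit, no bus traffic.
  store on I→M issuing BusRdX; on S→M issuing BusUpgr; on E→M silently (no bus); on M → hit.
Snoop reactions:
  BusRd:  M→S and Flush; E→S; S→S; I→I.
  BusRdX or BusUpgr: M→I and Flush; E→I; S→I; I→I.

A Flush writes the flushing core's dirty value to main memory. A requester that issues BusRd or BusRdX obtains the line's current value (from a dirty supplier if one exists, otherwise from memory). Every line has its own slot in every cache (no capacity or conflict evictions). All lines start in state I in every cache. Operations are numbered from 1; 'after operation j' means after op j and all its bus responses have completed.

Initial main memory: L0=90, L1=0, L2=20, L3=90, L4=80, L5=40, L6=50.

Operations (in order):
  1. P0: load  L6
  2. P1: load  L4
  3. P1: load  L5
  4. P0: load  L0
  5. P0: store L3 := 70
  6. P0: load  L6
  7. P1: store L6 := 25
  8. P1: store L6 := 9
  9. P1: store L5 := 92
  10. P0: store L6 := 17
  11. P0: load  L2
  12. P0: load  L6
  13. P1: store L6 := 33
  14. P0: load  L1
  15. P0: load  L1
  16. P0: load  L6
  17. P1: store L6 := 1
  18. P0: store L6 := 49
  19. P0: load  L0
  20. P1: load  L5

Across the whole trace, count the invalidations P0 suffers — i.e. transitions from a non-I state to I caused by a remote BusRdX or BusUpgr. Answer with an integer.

invalidations = 3

1. P0: load  L6  bus=[BusRd]  L6: P0=E P1=I  mem[L6]=50
2. P1: load  L4  bus=[BusRd]  L4: P0=I P1=E  mem[L4]=80
3. P1: load  L5  bus=[BusRd]  L5: P0=I P1=E  mem[L5]=40
4. P0: load  L0  bus=[BusRd]  L0: P0=E P1=I  mem[L0]=90
5. P0: store L3 := 70  bus=[BusRdX]  L3: P0=M P1=I  mem[L3]=90
6. P0: load  L6  bus=[-]  L6: P0=E P1=I  mem[L6]=50
7. P1: store L6 := 25  bus=[BusRdX]  L6: P0=I P1=M  mem[L6]=50
8. P1: store L6 := 9  bus=[-]  L6: P0=I P1=M  mem[L6]=50
9. P1: store L5 := 92  bus=[-]  L5: P0=I P1=M  mem[L5]=40
10. P0: store L6 := 17  bus=[BusRdX,Flush]  L6: P0=M P1=I  mem[L6]=9
11. P0: load  L2  bus=[BusRd]  L2: P0=E P1=I  mem[L2]=20
12. P0: load  L6  bus=[-]  L6: P0=M P1=I  mem[L6]=9
13. P1: store L6 := 33  bus=[BusRdX,Flush]  L6: P0=I P1=M  mem[L6]=17
14. P0: load  L1  bus=[BusRd]  L1: P0=E P1=I  mem[L1]=0
15. P0: load  L1  bus=[-]  L1: P0=E P1=I  mem[L1]=0
16. P0: load  L6  bus=[BusRd,Flush]  L6: P0=S P1=S  mem[L6]=33
17. P1: store L6 := 1  bus=[BusUpgr]  L6: P0=I P1=M  mem[L6]=33
18. P0: store L6 := 49  bus=[BusRdX,Flush]  L6: P0=M P1=I  mem[L6]=1
19. P0: load  L0  bus=[-]  L0: P0=E P1=I  mem[L0]=90
20. P1: load  L5  bus=[-]  L5: P0=I P1=M  mem[L5]=40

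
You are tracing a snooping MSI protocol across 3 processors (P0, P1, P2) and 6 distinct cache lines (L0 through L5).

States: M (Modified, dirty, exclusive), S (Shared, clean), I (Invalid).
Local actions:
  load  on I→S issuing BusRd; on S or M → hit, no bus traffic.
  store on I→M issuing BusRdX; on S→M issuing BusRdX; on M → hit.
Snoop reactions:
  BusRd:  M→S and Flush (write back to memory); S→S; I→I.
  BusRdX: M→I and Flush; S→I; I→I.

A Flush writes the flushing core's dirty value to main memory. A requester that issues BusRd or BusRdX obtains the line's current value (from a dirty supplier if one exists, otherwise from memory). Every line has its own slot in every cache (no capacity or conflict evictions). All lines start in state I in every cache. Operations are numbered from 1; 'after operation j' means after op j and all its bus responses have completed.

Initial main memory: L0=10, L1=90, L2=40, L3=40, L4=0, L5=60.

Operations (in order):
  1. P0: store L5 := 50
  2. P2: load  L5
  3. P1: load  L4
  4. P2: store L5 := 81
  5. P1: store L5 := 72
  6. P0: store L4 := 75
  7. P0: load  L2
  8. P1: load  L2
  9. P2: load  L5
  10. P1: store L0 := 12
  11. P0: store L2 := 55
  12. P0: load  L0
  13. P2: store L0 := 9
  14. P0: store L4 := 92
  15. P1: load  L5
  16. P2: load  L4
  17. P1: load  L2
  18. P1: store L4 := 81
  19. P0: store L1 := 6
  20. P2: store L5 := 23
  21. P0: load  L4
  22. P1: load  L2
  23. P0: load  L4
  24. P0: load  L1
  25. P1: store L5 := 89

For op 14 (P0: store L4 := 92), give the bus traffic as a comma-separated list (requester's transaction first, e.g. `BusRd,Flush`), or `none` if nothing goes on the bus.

bus = none

step 1: P0: store L5 := 50  ⟶  MII  (L5)  txn=BusRdX  M[L5]=60
step 2: P2: load  L5  ⟶  SIS  (L5)  txn=BusRd+Flush  M[L5]=50
step 3: P1: load  L4  ⟶  ISI  (L4)  txn=BusRd  M[L4]=0
step 4: P2: store L5 := 81  ⟶  IIM  (L5)  txn=BusRdX  M[L5]=50
step 5: P1: store L5 := 72  ⟶  IMI  (L5)  txn=BusRdX+Flush  M[L5]=81
step 6: P0: store L4 := 75  ⟶  MII  (L4)  txn=BusRdX  M[L4]=0
step 7: P0: load  L2  ⟶  SII  (L2)  txn=BusRd  M[L2]=40
step 8: P1: load  L2  ⟶  SSI  (L2)  txn=BusRd  M[L2]=40
step 9: P2: load  L5  ⟶  ISS  (L5)  txn=BusRd+Flush  M[L5]=72
step 10: P1: store L0 := 12  ⟶  IMI  (L0)  txn=BusRdX  M[L0]=10
step 11: P0: store L2 := 55  ⟶  MII  (L2)  txn=BusRdX  M[L2]=40
step 12: P0: load  L0  ⟶  SSI  (L0)  txn=BusRd+Flush  M[L0]=12
step 13: P2: store L0 := 9  ⟶  IIM  (L0)  txn=BusRdX  M[L0]=12
step 14: P0: store L4 := 92  ⟶  MII  (L4)  txn=∅  M[L4]=0
step 15: P1: load  L5  ⟶  ISS  (L5)  txn=∅  M[L5]=72
step 16: P2: load  L4  ⟶  SIS  (L4)  txn=BusRd+Flush  M[L4]=92
step 17: P1: load  L2  ⟶  SSI  (L2)  txn=BusRd+Flush  M[L2]=55
step 18: P1: store L4 := 81  ⟶  IMI  (L4)  txn=BusRdX  M[L4]=92
step 19: P0: store L1 := 6  ⟶  MII  (L1)  txn=BusRdX  M[L1]=90
step 20: P2: store L5 := 23  ⟶  IIM  (L5)  txn=BusRdX  M[L5]=72
step 21: P0: load  L4  ⟶  SSI  (L4)  txn=BusRd+Flush  M[L4]=81
step 22: P1: load  L2  ⟶  SSI  (L2)  txn=∅  M[L2]=55
step 23: P0: load  L4  ⟶  SSI  (L4)  txn=∅  M[L4]=81
step 24: P0: load  L1  ⟶  MII  (L1)  txn=∅  M[L1]=90
step 25: P1: store L5 := 89  ⟶  IMI  (L5)  txn=BusRdX+Flush  M[L5]=23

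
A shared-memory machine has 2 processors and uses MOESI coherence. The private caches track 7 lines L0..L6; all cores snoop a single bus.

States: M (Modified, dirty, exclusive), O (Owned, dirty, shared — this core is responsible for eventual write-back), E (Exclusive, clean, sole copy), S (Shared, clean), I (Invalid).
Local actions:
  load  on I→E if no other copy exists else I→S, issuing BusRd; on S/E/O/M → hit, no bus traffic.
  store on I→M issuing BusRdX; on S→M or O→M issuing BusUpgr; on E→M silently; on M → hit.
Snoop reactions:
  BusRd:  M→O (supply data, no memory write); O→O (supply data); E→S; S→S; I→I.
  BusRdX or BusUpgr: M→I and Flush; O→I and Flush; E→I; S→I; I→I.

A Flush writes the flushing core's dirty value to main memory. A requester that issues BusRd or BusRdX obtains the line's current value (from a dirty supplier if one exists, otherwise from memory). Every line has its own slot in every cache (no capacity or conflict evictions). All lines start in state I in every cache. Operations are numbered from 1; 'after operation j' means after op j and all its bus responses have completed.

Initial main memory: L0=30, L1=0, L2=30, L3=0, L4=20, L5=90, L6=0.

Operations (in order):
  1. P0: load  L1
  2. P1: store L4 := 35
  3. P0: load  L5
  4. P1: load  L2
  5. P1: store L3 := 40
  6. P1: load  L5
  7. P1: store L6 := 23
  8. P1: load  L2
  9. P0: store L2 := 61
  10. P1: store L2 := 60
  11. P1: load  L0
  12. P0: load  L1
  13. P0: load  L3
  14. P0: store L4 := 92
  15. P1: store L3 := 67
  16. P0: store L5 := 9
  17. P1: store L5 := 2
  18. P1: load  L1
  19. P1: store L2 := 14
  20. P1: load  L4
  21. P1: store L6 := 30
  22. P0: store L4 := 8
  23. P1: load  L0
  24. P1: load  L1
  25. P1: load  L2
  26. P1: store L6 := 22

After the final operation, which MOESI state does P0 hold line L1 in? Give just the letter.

state = S

step 1: P0: load  L1  ⟶  EI  (L1)  txn=BusRd  M[L1]=0
step 2: P1: store L4 := 35  ⟶  IM  (L4)  txn=BusRdX  M[L4]=20
step 3: P0: load  L5  ⟶  EI  (L5)  txn=BusRd  M[L5]=90
step 4: P1: load  L2  ⟶  IE  (L2)  txn=BusRd  M[L2]=30
step 5: P1: store L3 := 40  ⟶  IM  (L3)  txn=BusRdX  M[L3]=0
step 6: P1: load  L5  ⟶  SS  (L5)  txn=BusRd  M[L5]=90
step 7: P1: store L6 := 23  ⟶  IM  (L6)  txn=BusRdX  M[L6]=0
step 8: P1: load  L2  ⟶  IE  (L2)  txn=∅  M[L2]=30
step 9: P0: store L2 := 61  ⟶  MI  (L2)  txn=BusRdX  M[L2]=30
step 10: P1: store L2 := 60  ⟶  IM  (L2)  txn=BusRdX+Flush  M[L2]=61
step 11: P1: load  L0  ⟶  IE  (L0)  txn=BusRd  M[L0]=30
step 12: P0: load  L1  ⟶  EI  (L1)  txn=∅  M[L1]=0
step 13: P0: load  L3  ⟶  SO  (L3)  txn=BusRd  M[L3]=0
step 14: P0: store L4 := 92  ⟶  MI  (L4)  txn=BusRdX+Flush  M[L4]=35
step 15: P1: store L3 := 67  ⟶  IM  (L3)  txn=BusUpgr  M[L3]=0
step 16: P0: store L5 := 9  ⟶  MI  (L5)  txn=BusUpgr  M[L5]=90
step 17: P1: store L5 := 2  ⟶  IM  (L5)  txn=BusRdX+Flush  M[L5]=9
step 18: P1: load  L1  ⟶  SS  (L1)  txn=BusRd  M[L1]=0
step 19: P1: store L2 := 14  ⟶  IM  (L2)  txn=∅  M[L2]=61
step 20: P1: load  L4  ⟶  OS  (L4)  txn=BusRd  M[L4]=35
step 21: P1: store L6 := 30  ⟶  IM  (L6)  txn=∅  M[L6]=0
step 22: P0: store L4 := 8  ⟶  MI  (L4)  txn=BusUpgr  M[L4]=35
step 23: P1: load  L0  ⟶  IE  (L0)  txn=∅  M[L0]=30
step 24: P1: load  L1  ⟶  SS  (L1)  txn=∅  M[L1]=0
step 25: P1: load  L2  ⟶  IM  (L2)  txn=∅  M[L2]=61
step 26: P1: store L6 := 22  ⟶  IM  (L6)  txn=∅  M[L6]=0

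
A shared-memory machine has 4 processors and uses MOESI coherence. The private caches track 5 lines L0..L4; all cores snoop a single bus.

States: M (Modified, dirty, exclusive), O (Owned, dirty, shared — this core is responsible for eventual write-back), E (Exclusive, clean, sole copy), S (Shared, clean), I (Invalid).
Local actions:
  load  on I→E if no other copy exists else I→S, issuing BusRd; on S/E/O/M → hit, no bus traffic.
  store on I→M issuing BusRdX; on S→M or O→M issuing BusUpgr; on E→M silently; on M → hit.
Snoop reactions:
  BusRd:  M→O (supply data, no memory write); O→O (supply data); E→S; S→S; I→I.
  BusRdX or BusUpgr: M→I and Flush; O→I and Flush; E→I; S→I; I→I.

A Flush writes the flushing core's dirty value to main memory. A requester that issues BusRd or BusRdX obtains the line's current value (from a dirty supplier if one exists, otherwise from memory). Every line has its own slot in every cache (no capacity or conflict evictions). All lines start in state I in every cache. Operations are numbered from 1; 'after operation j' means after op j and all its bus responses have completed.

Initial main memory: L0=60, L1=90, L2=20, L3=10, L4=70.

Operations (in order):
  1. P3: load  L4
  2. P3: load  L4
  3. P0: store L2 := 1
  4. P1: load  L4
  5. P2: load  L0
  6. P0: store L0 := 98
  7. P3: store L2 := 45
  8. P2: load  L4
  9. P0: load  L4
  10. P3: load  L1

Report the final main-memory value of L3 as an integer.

memory[L3] = 10

[1] P3: load  L4 | P0:I, P1:I, P2:I, P3:E(70) | bus: BusRd
[2] P3: load  L4 | P0:I, P1:I, P2:I, P3:E(70) | bus: none
[3] P0: store L2 := 1 | P0:M(1), P1:I, P2:I, P3:I | bus: BusRdX
[4] P1: load  L4 | P0:I, P1:S(70), P2:I, P3:S(70) | bus: BusRd
[5] P2: load  L0 | P0:I, P1:I, P2:E(60), P3:I | bus: BusRd
[6] P0: store L0 := 98 | P0:M(98), P1:I, P2:I, P3:I | bus: BusRdX
[7] P3: store L2 := 45 | P0:I, P1:I, P2:I, P3:M(45) | bus: BusRdX,Flush
[8] P2: load  L4 | P0:I, P1:S(70), P2:S(70), P3:S(70) | bus: BusRd
[9] P0: load  L4 | P0:S(70), P1:S(70), P2:S(70), P3:S(70) | bus: BusRd
[10] P3: load  L1 | P0:I, P1:I, P2:I, P3:E(90) | bus: BusRd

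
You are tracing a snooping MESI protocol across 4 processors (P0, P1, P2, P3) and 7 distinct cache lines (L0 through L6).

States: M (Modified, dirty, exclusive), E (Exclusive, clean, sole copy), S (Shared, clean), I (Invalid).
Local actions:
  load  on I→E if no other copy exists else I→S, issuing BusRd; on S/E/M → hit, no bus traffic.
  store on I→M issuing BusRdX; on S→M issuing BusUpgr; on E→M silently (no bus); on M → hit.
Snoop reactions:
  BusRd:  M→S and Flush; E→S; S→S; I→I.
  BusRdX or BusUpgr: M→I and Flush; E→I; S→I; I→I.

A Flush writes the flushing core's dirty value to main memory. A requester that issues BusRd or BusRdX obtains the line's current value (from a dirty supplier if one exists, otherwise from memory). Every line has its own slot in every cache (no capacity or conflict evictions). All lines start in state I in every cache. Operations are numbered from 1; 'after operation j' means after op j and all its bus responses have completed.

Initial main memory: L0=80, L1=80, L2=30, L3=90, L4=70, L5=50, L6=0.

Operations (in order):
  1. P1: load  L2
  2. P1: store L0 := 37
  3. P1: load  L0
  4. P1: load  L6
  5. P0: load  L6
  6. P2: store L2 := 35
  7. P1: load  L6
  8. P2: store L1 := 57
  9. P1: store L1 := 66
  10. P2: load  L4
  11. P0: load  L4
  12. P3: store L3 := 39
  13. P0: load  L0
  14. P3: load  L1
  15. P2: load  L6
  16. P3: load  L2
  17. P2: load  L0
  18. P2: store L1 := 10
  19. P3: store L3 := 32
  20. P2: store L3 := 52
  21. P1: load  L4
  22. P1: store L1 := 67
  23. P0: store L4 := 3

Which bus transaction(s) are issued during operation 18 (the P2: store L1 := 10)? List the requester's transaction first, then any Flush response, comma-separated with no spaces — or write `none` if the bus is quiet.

bus = BusRdX

[1] P1: load  L2 | P0:I, P1:E(30), P2:I, P3:I | bus: BusRd
[2] P1: store L0 := 37 | P0:I, P1:M(37), P2:I, P3:I | bus: BusRdX
[3] P1: load  L0 | P0:I, P1:M(37), P2:I, P3:I | bus: none
[4] P1: load  L6 | P0:I, P1:E(0), P2:I, P3:I | bus: BusRd
[5] P0: load  L6 | P0:S(0), P1:S(0), P2:I, P3:I | bus: BusRd
[6] P2: store L2 := 35 | P0:I, P1:I, P2:M(35), P3:I | bus: BusRdX
[7] P1: load  L6 | P0:S(0), P1:S(0), P2:I, P3:I | bus: none
[8] P2: store L1 := 57 | P0:I, P1:I, P2:M(57), P3:I | bus: BusRdX
[9] P1: store L1 := 66 | P0:I, P1:M(66), P2:I, P3:I | bus: BusRdX,Flush
[10] P2: load  L4 | P0:I, P1:I, P2:E(70), P3:I | bus: BusRd
[11] P0: load  L4 | P0:S(70), P1:I, P2:S(70), P3:I | bus: BusRd
[12] P3: store L3 := 39 | P0:I, P1:I, P2:I, P3:M(39) | bus: BusRdX
[13] P0: load  L0 | P0:S(37), P1:S(37), P2:I, P3:I | bus: BusRd,Flush
[14] P3: load  L1 | P0:I, P1:S(66), P2:I, P3:S(66) | bus: BusRd,Flush
[15] P2: load  L6 | P0:S(0), P1:S(0), P2:S(0), P3:I | bus: BusRd
[16] P3: load  L2 | P0:I, P1:I, P2:S(35), P3:S(35) | bus: BusRd,Flush
[17] P2: load  L0 | P0:S(37), P1:S(37), P2:S(37), P3:I | bus: BusRd
[18] P2: store L1 := 10 | P0:I, P1:I, P2:M(10), P3:I | bus: BusRdX
[19] P3: store L3 := 32 | P0:I, P1:I, P2:I, P3:M(32) | bus: none
[20] P2: store L3 := 52 | P0:I, P1:I, P2:M(52), P3:I | bus: BusRdX,Flush
[21] P1: load  L4 | P0:S(70), P1:S(70), P2:S(70), P3:I | bus: BusRd
[22] P1: store L1 := 67 | P0:I, P1:M(67), P2:I, P3:I | bus: BusRdX,Flush
[23] P0: store L4 := 3 | P0:M(3), P1:I, P2:I, P3:I | bus: BusUpgr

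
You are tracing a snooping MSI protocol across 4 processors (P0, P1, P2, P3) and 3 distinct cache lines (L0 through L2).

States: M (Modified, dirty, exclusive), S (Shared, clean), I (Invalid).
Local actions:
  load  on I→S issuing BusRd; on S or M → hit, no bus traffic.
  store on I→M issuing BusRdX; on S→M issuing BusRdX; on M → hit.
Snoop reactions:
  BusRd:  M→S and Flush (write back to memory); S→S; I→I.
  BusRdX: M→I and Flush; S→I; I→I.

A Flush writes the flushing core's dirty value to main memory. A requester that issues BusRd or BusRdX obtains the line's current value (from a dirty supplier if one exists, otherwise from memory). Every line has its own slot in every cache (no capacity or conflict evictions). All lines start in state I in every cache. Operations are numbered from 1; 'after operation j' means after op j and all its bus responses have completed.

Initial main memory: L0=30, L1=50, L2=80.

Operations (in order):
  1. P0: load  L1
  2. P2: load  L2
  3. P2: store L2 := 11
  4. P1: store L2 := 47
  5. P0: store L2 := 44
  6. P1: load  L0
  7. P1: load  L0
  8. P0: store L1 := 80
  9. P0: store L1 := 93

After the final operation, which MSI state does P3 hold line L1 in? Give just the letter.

  op1 P0: load  L1 → S/I/I/I on L1; bus BusRd; mem=50
  op2 P2: load  L2 → I/I/S/I on L2; bus BusRd; mem=80
  op3 P2: store L2 := 11 → I/I/M/I on L2; bus BusRdX; mem=80
  op4 P1: store L2 := 47 → I/M/I/I on L2; bus BusRdX Flush; mem=11
  op5 P0: store L2 := 44 → M/I/I/I on L2; bus BusRdX Flush; mem=47
  op6 P1: load  L0 → I/S/I/I on L0; bus BusRd; mem=30
  op7 P1: load  L0 → I/S/I/I on L0; bus (none); mem=30
  op8 P0: store L1 := 80 → M/I/I/I on L1; bus BusRdX; mem=50
  op9 P0: store L1 := 93 → M/I/I/I on L1; bus (none); mem=50

state = I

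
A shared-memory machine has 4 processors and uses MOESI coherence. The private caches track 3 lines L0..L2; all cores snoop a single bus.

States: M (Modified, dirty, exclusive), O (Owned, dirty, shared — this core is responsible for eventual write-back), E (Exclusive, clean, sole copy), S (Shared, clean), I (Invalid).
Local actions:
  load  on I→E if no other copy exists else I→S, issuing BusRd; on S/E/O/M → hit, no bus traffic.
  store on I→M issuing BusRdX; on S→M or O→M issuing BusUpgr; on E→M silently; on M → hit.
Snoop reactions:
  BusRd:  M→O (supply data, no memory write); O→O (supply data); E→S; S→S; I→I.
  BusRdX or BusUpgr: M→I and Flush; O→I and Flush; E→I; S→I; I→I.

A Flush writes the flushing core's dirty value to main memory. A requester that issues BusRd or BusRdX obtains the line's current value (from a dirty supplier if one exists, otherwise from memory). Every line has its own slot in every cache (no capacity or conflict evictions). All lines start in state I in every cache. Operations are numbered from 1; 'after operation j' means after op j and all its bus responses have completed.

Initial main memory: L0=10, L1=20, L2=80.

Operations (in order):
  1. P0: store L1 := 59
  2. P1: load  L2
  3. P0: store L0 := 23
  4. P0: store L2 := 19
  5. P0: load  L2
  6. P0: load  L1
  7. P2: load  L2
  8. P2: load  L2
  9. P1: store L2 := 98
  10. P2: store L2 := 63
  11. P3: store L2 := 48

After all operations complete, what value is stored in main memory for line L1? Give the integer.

memory[L1] = 20

step 1: P0: store L1 := 59  ⟶  MIII  (L1)  txn=BusRdX  M[L1]=20
step 2: P1: load  L2  ⟶  IEII  (L2)  txn=BusRd  M[L2]=80
step 3: P0: store L0 := 23  ⟶  MIII  (L0)  txn=BusRdX  M[L0]=10
step 4: P0: store L2 := 19  ⟶  MIII  (L2)  txn=BusRdX  M[L2]=80
step 5: P0: load  L2  ⟶  MIII  (L2)  txn=∅  M[L2]=80
step 6: P0: load  L1  ⟶  MIII  (L1)  txn=∅  M[L1]=20
step 7: P2: load  L2  ⟶  OISI  (L2)  txn=BusRd  M[L2]=80
step 8: P2: load  L2  ⟶  OISI  (L2)  txn=∅  M[L2]=80
step 9: P1: store L2 := 98  ⟶  IMII  (L2)  txn=BusRdX+Flush  M[L2]=19
step 10: P2: store L2 := 63  ⟶  IIMI  (L2)  txn=BusRdX+Flush  M[L2]=98
step 11: P3: store L2 := 48  ⟶  IIIM  (L2)  txn=BusRdX+Flush  M[L2]=63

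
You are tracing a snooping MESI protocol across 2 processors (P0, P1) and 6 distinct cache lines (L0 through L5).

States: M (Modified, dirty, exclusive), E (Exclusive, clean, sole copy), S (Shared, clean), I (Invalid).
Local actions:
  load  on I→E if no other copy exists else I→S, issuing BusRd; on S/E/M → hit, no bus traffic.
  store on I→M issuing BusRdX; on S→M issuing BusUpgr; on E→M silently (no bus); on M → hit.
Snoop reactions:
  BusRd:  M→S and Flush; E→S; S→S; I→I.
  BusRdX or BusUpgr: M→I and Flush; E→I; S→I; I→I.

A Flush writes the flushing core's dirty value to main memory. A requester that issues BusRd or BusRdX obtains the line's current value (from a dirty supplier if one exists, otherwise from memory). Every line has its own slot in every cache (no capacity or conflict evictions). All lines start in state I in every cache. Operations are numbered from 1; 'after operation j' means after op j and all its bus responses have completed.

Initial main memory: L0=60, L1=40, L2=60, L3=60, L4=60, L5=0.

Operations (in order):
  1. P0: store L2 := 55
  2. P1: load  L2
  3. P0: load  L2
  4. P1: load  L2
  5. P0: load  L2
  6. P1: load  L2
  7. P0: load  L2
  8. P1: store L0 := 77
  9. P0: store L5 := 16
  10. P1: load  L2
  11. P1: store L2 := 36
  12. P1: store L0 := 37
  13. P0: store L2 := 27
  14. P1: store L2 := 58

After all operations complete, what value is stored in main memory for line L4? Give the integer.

memory[L4] = 60

  op1 P0: store L2 := 55 → M/I on L2; bus BusRdX; mem=60
  op2 P1: load  L2 → S/S on L2; bus BusRd Flush; mem=55
  op3 P0: load  L2 → S/S on L2; bus (none); mem=55
  op4 P1: load  L2 → S/S on L2; bus (none); mem=55
  op5 P0: load  L2 → S/S on L2; bus (none); mem=55
  op6 P1: load  L2 → S/S on L2; bus (none); mem=55
  op7 P0: load  L2 → S/S on L2; bus (none); mem=55
  op8 P1: store L0 := 77 → I/M on L0; bus BusRdX; mem=60
  op9 P0: store L5 := 16 → M/I on L5; bus BusRdX; mem=0
  op10 P1: load  L2 → S/S on L2; bus (none); mem=55
  op11 P1: store L2 := 36 → I/M on L2; bus BusUpgr; mem=55
  op12 P1: store L0 := 37 → I/M on L0; bus (none); mem=60
  op13 P0: store L2 := 27 → M/I on L2; bus BusRdX Flush; mem=36
  op14 P1: store L2 := 58 → I/M on L2; bus BusRdX Flush; mem=27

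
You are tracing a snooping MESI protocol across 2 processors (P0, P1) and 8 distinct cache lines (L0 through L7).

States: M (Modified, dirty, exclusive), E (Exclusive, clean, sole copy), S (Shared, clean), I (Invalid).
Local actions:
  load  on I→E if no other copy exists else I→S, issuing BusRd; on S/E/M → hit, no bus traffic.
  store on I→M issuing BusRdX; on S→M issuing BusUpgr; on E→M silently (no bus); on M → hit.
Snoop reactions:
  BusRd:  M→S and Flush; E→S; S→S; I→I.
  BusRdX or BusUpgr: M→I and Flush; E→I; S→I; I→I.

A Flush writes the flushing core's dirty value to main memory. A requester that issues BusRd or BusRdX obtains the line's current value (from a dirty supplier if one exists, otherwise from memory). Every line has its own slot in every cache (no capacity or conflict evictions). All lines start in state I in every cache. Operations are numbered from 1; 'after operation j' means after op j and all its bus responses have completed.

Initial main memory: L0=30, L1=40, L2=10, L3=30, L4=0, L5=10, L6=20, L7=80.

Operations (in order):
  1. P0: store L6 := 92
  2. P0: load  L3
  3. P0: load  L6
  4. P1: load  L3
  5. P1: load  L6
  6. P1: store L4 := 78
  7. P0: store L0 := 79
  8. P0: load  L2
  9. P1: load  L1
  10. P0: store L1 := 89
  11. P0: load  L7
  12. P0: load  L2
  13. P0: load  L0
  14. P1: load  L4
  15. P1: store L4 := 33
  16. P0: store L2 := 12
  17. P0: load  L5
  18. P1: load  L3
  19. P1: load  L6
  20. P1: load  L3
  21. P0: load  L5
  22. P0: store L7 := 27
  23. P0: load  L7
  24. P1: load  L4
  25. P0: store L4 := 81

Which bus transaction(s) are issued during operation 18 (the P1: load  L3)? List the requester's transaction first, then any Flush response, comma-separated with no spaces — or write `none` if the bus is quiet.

[1] P0: store L6 := 92 | P0:M(92), P1:I | bus: BusRdX
[2] P0: load  L3 | P0:E(30), P1:I | bus: BusRd
[3] P0: load  L6 | P0:M(92), P1:I | bus: none
[4] P1: load  L3 | P0:S(30), P1:S(30) | bus: BusRd
[5] P1: load  L6 | P0:S(92), P1:S(92) | bus: BusRd,Flush
[6] P1: store L4 := 78 | P0:I, P1:M(78) | bus: BusRdX
[7] P0: store L0 := 79 | P0:M(79), P1:I | bus: BusRdX
[8] P0: load  L2 | P0:E(10), P1:I | bus: BusRd
[9] P1: load  L1 | P0:I, P1:E(40) | bus: BusRd
[10] P0: store L1 := 89 | P0:M(89), P1:I | bus: BusRdX
[11] P0: load  L7 | P0:E(80), P1:I | bus: BusRd
[12] P0: load  L2 | P0:E(10), P1:I | bus: none
[13] P0: load  L0 | P0:M(79), P1:I | bus: none
[14] P1: load  L4 | P0:I, P1:M(78) | bus: none
[15] P1: store L4 := 33 | P0:I, P1:M(33) | bus: none
[16] P0: store L2 := 12 | P0:M(12), P1:I | bus: none
[17] P0: load  L5 | P0:E(10), P1:I | bus: BusRd
[18] P1: load  L3 | P0:S(30), P1:S(30) | bus: none
[19] P1: load  L6 | P0:S(92), P1:S(92) | bus: none
[20] P1: load  L3 | P0:S(30), P1:S(30) | bus: none
[21] P0: load  L5 | P0:E(10), P1:I | bus: none
[22] P0: store L7 := 27 | P0:M(27), P1:I | bus: none
[23] P0: load  L7 | P0:M(27), P1:I | bus: none
[24] P1: load  L4 | P0:I, P1:M(33) | bus: none
[25] P0: store L4 := 81 | P0:M(81), P1:I | bus: BusRdX,Flush

bus = none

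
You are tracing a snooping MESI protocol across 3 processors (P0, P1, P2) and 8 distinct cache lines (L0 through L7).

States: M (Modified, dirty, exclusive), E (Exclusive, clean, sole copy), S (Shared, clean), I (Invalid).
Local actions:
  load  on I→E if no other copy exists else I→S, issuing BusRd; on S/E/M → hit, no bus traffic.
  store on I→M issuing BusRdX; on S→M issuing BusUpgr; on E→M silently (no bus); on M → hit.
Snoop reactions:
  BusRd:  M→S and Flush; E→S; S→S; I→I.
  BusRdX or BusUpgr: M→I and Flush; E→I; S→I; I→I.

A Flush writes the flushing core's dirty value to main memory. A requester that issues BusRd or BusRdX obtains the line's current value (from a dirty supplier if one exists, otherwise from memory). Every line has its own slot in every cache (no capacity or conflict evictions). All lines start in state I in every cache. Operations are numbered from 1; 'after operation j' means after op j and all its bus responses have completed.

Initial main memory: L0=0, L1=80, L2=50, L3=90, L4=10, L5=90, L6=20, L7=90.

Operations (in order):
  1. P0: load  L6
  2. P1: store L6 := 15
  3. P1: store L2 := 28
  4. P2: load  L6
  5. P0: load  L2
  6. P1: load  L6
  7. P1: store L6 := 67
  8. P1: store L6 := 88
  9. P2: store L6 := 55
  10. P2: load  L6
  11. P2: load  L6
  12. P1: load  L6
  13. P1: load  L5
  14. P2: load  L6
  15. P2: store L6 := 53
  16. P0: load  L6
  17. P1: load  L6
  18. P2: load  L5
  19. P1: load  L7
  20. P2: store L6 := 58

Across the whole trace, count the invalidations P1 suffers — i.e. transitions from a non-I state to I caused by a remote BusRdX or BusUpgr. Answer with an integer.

invalidations = 3

[1] P0: load  L6 | P0:E(20), P1:I, P2:I | bus: BusRd
[2] P1: store L6 := 15 | P0:I, P1:M(15), P2:I | bus: BusRdX
[3] P1: store L2 := 28 | P0:I, P1:M(28), P2:I | bus: BusRdX
[4] P2: load  L6 | P0:I, P1:S(15), P2:S(15) | bus: BusRd,Flush
[5] P0: load  L2 | P0:S(28), P1:S(28), P2:I | bus: BusRd,Flush
[6] P1: load  L6 | P0:I, P1:S(15), P2:S(15) | bus: none
[7] P1: store L6 := 67 | P0:I, P1:M(67), P2:I | bus: BusUpgr
[8] P1: store L6 := 88 | P0:I, P1:M(88), P2:I | bus: none
[9] P2: store L6 := 55 | P0:I, P1:I, P2:M(55) | bus: BusRdX,Flush
[10] P2: load  L6 | P0:I, P1:I, P2:M(55) | bus: none
[11] P2: load  L6 | P0:I, P1:I, P2:M(55) | bus: none
[12] P1: load  L6 | P0:I, P1:S(55), P2:S(55) | bus: BusRd,Flush
[13] P1: load  L5 | P0:I, P1:E(90), P2:I | bus: BusRd
[14] P2: load  L6 | P0:I, P1:S(55), P2:S(55) | bus: none
[15] P2: store L6 := 53 | P0:I, P1:I, P2:M(53) | bus: BusUpgr
[16] P0: load  L6 | P0:S(53), P1:I, P2:S(53) | bus: BusRd,Flush
[17] P1: load  L6 | P0:S(53), P1:S(53), P2:S(53) | bus: BusRd
[18] P2: load  L5 | P0:I, P1:S(90), P2:S(90) | bus: BusRd
[19] P1: load  L7 | P0:I, P1:E(90), P2:I | bus: BusRd
[20] P2: store L6 := 58 | P0:I, P1:I, P2:M(58) | bus: BusUpgr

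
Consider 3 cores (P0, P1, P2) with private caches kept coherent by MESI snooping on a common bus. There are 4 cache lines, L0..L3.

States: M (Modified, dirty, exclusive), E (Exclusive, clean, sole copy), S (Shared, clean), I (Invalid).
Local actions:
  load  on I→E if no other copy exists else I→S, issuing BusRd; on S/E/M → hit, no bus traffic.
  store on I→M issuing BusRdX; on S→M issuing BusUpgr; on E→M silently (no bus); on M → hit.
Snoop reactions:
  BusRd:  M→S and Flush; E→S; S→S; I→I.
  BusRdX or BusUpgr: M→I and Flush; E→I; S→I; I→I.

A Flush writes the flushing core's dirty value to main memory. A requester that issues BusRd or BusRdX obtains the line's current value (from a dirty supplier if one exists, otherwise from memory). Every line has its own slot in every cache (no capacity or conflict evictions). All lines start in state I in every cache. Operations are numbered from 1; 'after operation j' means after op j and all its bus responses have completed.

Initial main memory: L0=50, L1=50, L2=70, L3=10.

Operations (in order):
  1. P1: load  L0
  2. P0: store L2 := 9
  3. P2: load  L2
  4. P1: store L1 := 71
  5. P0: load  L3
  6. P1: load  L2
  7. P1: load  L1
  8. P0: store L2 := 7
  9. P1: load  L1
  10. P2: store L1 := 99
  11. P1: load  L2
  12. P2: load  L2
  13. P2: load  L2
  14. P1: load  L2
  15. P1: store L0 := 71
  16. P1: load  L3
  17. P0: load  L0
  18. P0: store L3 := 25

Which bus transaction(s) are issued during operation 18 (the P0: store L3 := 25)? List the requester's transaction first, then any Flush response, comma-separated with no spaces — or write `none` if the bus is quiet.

  op1 P1: load  L0 → I/E/I on L0; bus BusRd; mem=50
  op2 P0: store L2 := 9 → M/I/I on L2; bus BusRdX; mem=70
  op3 P2: load  L2 → S/I/S on L2; bus BusRd Flush; mem=9
  op4 P1: store L1 := 71 → I/M/I on L1; bus BusRdX; mem=50
  op5 P0: load  L3 → E/I/I on L3; bus BusRd; mem=10
  op6 P1: load  L2 → S/S/S on L2; bus BusRd; mem=9
  op7 P1: load  L1 → I/M/I on L1; bus (none); mem=50
  op8 P0: store L2 := 7 → M/I/I on L2; bus BusUpgr; mem=9
  op9 P1: load  L1 → I/M/I on L1; bus (none); mem=50
  op10 P2: store L1 := 99 → I/I/M on L1; bus BusRdX Flush; mem=71
  op11 P1: load  L2 → S/S/I on L2; bus BusRd Flush; mem=7
  op12 P2: load  L2 → S/S/S on L2; bus BusRd; mem=7
  op13 P2: load  L2 → S/S/S on L2; bus (none); mem=7
  op14 P1: load  L2 → S/S/S on L2; bus (none); mem=7
  op15 P1: store L0 := 71 → I/M/I on L0; bus (none); mem=50
  op16 P1: load  L3 → S/S/I on L3; bus BusRd; mem=10
  op17 P0: load  L0 → S/S/I on L0; bus BusRd Flush; mem=71
  op18 P0: store L3 := 25 → M/I/I on L3; bus BusUpgr; mem=10

bus = BusUpgr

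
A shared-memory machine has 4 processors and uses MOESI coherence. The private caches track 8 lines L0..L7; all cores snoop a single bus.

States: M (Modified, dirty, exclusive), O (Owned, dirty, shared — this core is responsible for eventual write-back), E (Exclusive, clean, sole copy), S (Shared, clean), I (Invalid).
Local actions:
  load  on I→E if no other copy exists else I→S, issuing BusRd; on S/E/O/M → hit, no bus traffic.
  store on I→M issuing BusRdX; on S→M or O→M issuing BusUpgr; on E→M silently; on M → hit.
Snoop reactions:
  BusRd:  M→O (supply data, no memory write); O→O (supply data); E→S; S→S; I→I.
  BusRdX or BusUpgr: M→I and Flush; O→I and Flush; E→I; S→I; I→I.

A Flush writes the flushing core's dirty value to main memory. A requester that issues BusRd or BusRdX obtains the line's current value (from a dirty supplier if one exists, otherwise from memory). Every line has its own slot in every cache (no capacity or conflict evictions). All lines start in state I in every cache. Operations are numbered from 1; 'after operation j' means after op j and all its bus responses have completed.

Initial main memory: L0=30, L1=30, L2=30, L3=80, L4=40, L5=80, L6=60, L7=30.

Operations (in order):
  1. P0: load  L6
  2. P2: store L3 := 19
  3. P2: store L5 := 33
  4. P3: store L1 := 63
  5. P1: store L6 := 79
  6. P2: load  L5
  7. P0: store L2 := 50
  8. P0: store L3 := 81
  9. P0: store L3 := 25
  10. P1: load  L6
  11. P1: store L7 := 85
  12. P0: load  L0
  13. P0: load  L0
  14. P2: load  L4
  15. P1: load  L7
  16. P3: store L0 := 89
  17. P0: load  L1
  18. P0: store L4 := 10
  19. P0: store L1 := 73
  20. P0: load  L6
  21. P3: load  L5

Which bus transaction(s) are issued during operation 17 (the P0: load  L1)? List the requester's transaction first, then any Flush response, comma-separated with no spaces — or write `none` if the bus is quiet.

step 1: P0: load  L6  ⟶  EIII  (L6)  txn=BusRd  M[L6]=60
step 2: P2: store L3 := 19  ⟶  IIMI  (L3)  txn=BusRdX  M[L3]=80
step 3: P2: store L5 := 33  ⟶  IIMI  (L5)  txn=BusRdX  M[L5]=80
step 4: P3: store L1 := 63  ⟶  IIIM  (L1)  txn=BusRdX  M[L1]=30
step 5: P1: store L6 := 79  ⟶  IMII  (L6)  txn=BusRdX  M[L6]=60
step 6: P2: load  L5  ⟶  IIMI  (L5)  txn=∅  M[L5]=80
step 7: P0: store L2 := 50  ⟶  MIII  (L2)  txn=BusRdX  M[L2]=30
step 8: P0: store L3 := 81  ⟶  MIII  (L3)  txn=BusRdX+Flush  M[L3]=19
step 9: P0: store L3 := 25  ⟶  MIII  (L3)  txn=∅  M[L3]=19
step 10: P1: load  L6  ⟶  IMII  (L6)  txn=∅  M[L6]=60
step 11: P1: store L7 := 85  ⟶  IMII  (L7)  txn=BusRdX  M[L7]=30
step 12: P0: load  L0  ⟶  EIII  (L0)  txn=BusRd  M[L0]=30
step 13: P0: load  L0  ⟶  EIII  (L0)  txn=∅  M[L0]=30
step 14: P2: load  L4  ⟶  IIEI  (L4)  txn=BusRd  M[L4]=40
step 15: P1: load  L7  ⟶  IMII  (L7)  txn=∅  M[L7]=30
step 16: P3: store L0 := 89  ⟶  IIIM  (L0)  txn=BusRdX  M[L0]=30
step 17: P0: load  L1  ⟶  SIIO  (L1)  txn=BusRd  M[L1]=30
step 18: P0: store L4 := 10  ⟶  MIII  (L4)  txn=BusRdX  M[L4]=40
step 19: P0: store L1 := 73  ⟶  MIII  (L1)  txn=BusUpgr+Flush  M[L1]=63
step 20: P0: load  L6  ⟶  SOII  (L6)  txn=BusRd  M[L6]=60
step 21: P3: load  L5  ⟶  IIOS  (L5)  txn=BusRd  M[L5]=80

bus = BusRd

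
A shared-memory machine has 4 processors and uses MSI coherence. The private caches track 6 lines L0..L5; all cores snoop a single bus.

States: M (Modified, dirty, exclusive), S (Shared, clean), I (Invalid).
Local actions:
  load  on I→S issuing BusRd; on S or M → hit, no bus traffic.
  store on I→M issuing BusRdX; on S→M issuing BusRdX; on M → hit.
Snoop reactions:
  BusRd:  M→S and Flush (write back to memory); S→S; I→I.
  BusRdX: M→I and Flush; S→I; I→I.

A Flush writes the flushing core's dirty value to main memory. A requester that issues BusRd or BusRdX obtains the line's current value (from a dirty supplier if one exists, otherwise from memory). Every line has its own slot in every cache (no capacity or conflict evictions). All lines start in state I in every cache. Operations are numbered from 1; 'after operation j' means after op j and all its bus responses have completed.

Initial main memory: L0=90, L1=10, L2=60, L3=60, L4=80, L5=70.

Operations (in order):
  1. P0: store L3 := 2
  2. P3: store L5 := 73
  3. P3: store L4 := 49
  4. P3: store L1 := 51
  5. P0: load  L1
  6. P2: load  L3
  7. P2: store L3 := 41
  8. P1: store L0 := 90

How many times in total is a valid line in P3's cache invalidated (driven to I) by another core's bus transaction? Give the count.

1. P0: store L3 := 2  bus=[BusRdX]  L3: P0=M P1=I P2=I P3=I  mem[L3]=60
2. P3: store L5 := 73  bus=[BusRdX]  L5: P0=I P1=I P2=I P3=M  mem[L5]=70
3. P3: store L4 := 49  bus=[BusRdX]  L4: P0=I P1=I P2=I P3=M  mem[L4]=80
4. P3: store L1 := 51  bus=[BusRdX]  L1: P0=I P1=I P2=I P3=M  mem[L1]=10
5. P0: load  L1  bus=[BusRd,Flush]  L1: P0=S P1=I P2=I P3=S  mem[L1]=51
6. P2: load  L3  bus=[BusRd,Flush]  L3: P0=S P1=I P2=S P3=I  mem[L3]=2
7. P2: store L3 := 41  bus=[BusRdX]  L3: P0=I P1=I P2=M P3=I  mem[L3]=2
8. P1: store L0 := 90  bus=[BusRdX]  L0: P0=I P1=M P2=I P3=I  mem[L0]=90

invalidations = 0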